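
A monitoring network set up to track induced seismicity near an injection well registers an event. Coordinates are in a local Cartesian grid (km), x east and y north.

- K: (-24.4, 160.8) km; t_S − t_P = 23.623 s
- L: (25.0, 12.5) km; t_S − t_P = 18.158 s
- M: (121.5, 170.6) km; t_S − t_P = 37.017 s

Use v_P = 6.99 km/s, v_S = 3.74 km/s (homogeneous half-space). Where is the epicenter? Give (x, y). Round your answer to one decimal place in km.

x ≈ -120.2 km, y ≈ -3.3 km

Distance from S−P lag: d = Δt · v_P v_S / (v_P − v_S) = Δt · (6.99·3.74)/(6.99−3.74) ≈ 8.0439·Δt.
So d_K = 190.02, d_L = 146.06, d_M = 297.76 km.
Circle about each station: (x + 24.4)² + (y − 160.8)² = 190.02²; (x − 25.0)² + (y − 12.5)² = 146.06²; (x − 121.5)² + (y − 170.6)² = 297.76².
Subtracting the K equation from the L and M equations removes the quadratic terms:
98.8 x − 296.6 y = -10896.67
291.8 x + 19.6 y = -35138.81
Solving the 2×2 system: x ≈ -120.2, y ≈ -3.3 km.
Check against K (with the unrounded x, y): √((x + 24.4)²+(y − 160.8)²) = 190.02 ≈ 190.02 km. ✓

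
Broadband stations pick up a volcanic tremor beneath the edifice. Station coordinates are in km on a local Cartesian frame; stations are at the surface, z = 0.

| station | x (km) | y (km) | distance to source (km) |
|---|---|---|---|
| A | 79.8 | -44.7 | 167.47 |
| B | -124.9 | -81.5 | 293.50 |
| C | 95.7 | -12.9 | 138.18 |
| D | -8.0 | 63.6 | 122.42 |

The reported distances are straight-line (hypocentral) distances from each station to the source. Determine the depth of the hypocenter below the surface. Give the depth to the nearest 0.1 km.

depth ≈ 58.8 km

Each station gives a sphere (x−x_i)² + (y−y_i)² + z² = d_i² (stations at z=0).
Subtracting the A sphere from B and C: z² cancels, leaving linear equations in x and y:
-409.4 x − 73.6 y = -44219.92
31.8 x + 63.6 y = 9911.26
Solving: x ≈ 87.897, y ≈ 111.889 km (keep extra digits for the depth step; rounded: 87.9, 111.9).
Then from the A sphere: z² = 167.47² − (x − 79.8)² − (y + 44.7)² with x = 87.897, y = 111.889, so z ≈ 58.826 ≈ 58.8 km.
Check against D (with the unrounded solution): distance 122.43 ≈ 122.42 km. ✓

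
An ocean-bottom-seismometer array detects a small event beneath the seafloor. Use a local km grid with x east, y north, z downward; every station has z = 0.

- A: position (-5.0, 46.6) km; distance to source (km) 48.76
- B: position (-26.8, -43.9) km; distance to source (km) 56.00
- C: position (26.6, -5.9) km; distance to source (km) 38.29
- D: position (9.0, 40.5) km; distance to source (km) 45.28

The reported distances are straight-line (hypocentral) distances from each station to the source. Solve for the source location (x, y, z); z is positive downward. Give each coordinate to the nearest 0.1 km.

Each station gives a sphere (x−x_i)² + (y−y_i)² + z² = d_i² (stations at z=0).
Subtracting the A sphere from B and C: z² cancels, leaving linear equations in x and y:
-43.6 x − 181.0 y = -309.57
63.2 x − 105.0 y = -542.78
Solving: x ≈ -4.104, y ≈ 2.699 km (keep extra digits for the depth step; rounded: -4.1, 2.7).
Then from the A sphere: z² = 48.76² − (x + 5.0)² − (y − 46.6)² with x = -4.104, y = 2.699, so z ≈ 21.200 ≈ 21.2 km.
Check against D (with the unrounded solution): distance 45.28 ≈ 45.28 km. ✓

(-4.1, 2.7, 21.2)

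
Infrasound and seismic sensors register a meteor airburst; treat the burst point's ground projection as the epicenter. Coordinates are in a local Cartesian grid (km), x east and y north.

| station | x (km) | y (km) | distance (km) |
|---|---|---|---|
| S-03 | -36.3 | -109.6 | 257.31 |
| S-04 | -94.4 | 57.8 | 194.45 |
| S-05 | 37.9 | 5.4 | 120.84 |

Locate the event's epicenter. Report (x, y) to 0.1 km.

Circle about each station: (x + 36.3)² + (y + 109.6)² = 257.31²; (x + 94.4)² + (y − 57.8)² = 194.45²; (x − 37.9)² + (y − 5.4)² = 120.84².
Subtracting the S-03 equation from the S-04 and S-05 equations removes the quadratic terms:
-116.2 x + 334.8 y = 27319.98
148.4 x + 230.0 y = 39741.85
Solving the 2×2 system: x ≈ 91.9, y ≈ 113.5 km.

91.9 km east, 113.5 km north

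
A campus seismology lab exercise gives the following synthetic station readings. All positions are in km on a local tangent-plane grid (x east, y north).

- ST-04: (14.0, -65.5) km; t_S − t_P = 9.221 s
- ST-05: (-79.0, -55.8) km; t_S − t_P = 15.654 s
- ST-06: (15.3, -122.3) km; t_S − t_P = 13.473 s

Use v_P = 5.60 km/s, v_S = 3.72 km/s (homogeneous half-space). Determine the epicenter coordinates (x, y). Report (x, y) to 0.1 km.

80.7 km east, 11.9 km north

Distance from S−P lag: d = Δt · v_P v_S / (v_P − v_S) = Δt · (5.60·3.72)/(5.60−3.72) ≈ 11.0809·Δt.
So d_ST-04 = 102.18, d_ST-05 = 173.46, d_ST-06 = 149.29 km.
Circle about each station: (x − 14.0)² + (y + 65.5)² = 102.18²; (x + 79.0)² + (y + 55.8)² = 173.46²; (x − 15.3)² + (y + 122.3)² = 149.29².
Subtracting pairs of circle equations eliminates x²+y² and gives linear equations (the radical axes):
-186.0 x + 19.4 y = -14779.23
2.6 x − 113.6 y = -1141.62
Solving the 2×2 system: x ≈ 80.7, y ≈ 11.9 km.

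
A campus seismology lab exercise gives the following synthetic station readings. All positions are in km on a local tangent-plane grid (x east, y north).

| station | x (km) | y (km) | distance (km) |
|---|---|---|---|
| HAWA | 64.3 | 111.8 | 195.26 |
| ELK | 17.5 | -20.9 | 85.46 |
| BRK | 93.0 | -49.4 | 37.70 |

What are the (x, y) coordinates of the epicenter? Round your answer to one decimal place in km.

Circle about each station: (x − 64.3)² + (y − 111.8)² = 195.26²; (x − 17.5)² + (y + 20.9)² = 85.46²; (x − 93.0)² + (y + 49.4)² = 37.70².
Subtracting pairs of circle equations eliminates x²+y² and gives linear equations (the radical axes):
-93.6 x − 265.4 y = 14932.39
57.4 x − 322.4 y = 31160.81
Solving the 2×2 system: x ≈ 76.1, y ≈ -83.1 km.
Check against HAWA (with the unrounded x, y): √((x − 64.3)²+(y − 111.8)²) = 195.26 ≈ 195.26 km. ✓

x ≈ 76.1 km, y ≈ -83.1 km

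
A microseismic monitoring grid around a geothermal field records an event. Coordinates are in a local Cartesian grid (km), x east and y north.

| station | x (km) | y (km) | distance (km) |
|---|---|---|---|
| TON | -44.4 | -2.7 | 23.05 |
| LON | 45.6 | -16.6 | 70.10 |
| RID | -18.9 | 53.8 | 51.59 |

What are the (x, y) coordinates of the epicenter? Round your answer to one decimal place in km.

x ≈ -21.9 km, y ≈ 2.3 km

Circle about each station: (x + 44.4)² + (y + 2.7)² = 23.05²; (x − 45.6)² + (y + 16.6)² = 70.10²; (x + 18.9)² + (y − 53.8)² = 51.59².
Subtracting pairs of circle equations eliminates x²+y² and gives linear equations (the radical axes):
180.0 x − 27.8 y = -4006.44
51.0 x + 113.0 y = -857.23
Solving the 2×2 system: x ≈ -21.9, y ≈ 2.3 km.
Check against TON (with the unrounded x, y): √((x + 44.4)²+(y + 2.7)²) = 23.05 ≈ 23.05 km. ✓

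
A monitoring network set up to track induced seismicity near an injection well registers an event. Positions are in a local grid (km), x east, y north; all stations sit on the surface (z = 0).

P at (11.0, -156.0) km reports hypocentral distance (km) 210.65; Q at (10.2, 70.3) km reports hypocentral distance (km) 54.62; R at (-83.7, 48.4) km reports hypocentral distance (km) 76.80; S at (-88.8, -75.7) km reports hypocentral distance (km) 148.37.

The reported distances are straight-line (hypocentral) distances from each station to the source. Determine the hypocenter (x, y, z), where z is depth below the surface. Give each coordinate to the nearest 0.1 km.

(-18.7, 48.5, 40.9)

Each station gives a sphere (x−x_i)² + (y−y_i)² + z² = d_i² (stations at z=0).
Subtracting the P sphere from Q and R: z² cancels, leaving linear equations in x and y:
-1.6 x + 452.6 y = 21979.21
-189.4 x + 408.8 y = 23366.43
Solving: x ≈ -18.697, y ≈ 48.496 km (keep extra digits for the depth step; rounded: -18.7, 48.5).
Then from the P sphere: z² = 210.65² − (x − 11.0)² − (y + 156.0)² with x = -18.697, y = 48.496, so z ≈ 40.901 ≈ 40.9 km.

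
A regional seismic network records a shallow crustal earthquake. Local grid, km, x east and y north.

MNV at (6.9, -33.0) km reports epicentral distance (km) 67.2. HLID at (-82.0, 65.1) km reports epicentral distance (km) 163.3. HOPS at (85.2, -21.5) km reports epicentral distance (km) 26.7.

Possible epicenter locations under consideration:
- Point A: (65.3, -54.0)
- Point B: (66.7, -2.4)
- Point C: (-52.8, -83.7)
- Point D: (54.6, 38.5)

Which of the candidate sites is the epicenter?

For each candidate, compare |candidate − station| to the reported distance:
Point A: residuals MNV 5.1, HLID 26.1, HOPS 11.4 → max 26.1 km
Point B: residuals MNV 0.0, HLID 0.0, HOPS 0.1 → max 0.1 km
Point C: residuals MNV 11.1, HLID 11.7, HOPS 124.7 → max 124.7 km
Point D: residuals MNV 18.8, HLID 24.1, HOPS 40.7 → max 40.7 km
Only Point B has all residuals ≈ 0.

Point B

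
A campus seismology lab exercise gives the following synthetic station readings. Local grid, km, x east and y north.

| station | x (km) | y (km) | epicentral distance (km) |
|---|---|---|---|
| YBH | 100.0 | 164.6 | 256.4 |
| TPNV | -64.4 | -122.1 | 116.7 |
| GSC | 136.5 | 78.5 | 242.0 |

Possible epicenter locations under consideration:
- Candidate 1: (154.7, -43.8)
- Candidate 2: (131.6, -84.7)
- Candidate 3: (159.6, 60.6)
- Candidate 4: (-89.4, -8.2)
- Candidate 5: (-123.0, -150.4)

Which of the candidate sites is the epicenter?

For each candidate, compare |candidate − station| to the reported distance:
Candidate 1: residuals YBH 40.9, TPNV 116.0, GSC 118.4 → max 118.4 km
Candidate 2: residuals YBH 5.1, TPNV 82.8, GSC 78.7 → max 82.8 km
Candidate 3: residuals YBH 136.5, TPNV 172.4, GSC 212.8 → max 212.8 km
Candidate 4: residuals YBH 0.0, TPNV 0.1, GSC 0.0 → max 0.1 km
Candidate 5: residuals YBH 129.5, TPNV 51.6, GSC 104.0 → max 129.5 km
Only Candidate 4 has all residuals ≈ 0.

Candidate 4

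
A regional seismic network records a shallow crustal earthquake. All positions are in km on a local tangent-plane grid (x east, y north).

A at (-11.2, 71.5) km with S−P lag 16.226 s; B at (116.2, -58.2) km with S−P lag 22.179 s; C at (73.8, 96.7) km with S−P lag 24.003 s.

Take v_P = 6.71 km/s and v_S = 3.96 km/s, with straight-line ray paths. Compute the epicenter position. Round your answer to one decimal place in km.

Distance from S−P lag: d = Δt · v_P v_S / (v_P − v_S) = Δt · (6.71·3.96)/(6.71−3.96) ≈ 9.6624·Δt.
So d_A = 156.78, d_B = 214.30, d_C = 231.93 km.
Circle about each station: (x + 11.2)² + (y − 71.5)² = 156.78²; (x − 116.2)² + (y + 58.2)² = 214.30²; (x − 73.8)² + (y − 96.7)² = 231.93².
Subtracting the A equation from the B and C equations removes the quadratic terms:
254.8 x − 259.4 y = -9692.53
170.0 x + 50.4 y = -19651.92
Solving the 2×2 system: x ≈ -98.1, y ≈ -59.0 km.

x ≈ -98.1 km, y ≈ -59.0 km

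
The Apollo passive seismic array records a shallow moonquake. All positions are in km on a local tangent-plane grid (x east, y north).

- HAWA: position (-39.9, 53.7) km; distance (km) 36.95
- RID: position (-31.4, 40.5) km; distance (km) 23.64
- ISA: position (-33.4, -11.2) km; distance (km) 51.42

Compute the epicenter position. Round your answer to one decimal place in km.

Circle about each station: (x + 39.9)² + (y − 53.7)² = 36.95²; (x + 31.4)² + (y − 40.5)² = 23.64²; (x + 33.4)² + (y + 11.2)² = 51.42².
Subtracting pairs of circle equations eliminates x²+y² and gives linear equations (the radical axes):
17.0 x − 26.4 y = -1043.04
13.0 x − 129.8 y = -4513.41
Solving the 2×2 system: x ≈ -8.7, y ≈ 33.9 km.

x ≈ -8.7 km, y ≈ 33.9 km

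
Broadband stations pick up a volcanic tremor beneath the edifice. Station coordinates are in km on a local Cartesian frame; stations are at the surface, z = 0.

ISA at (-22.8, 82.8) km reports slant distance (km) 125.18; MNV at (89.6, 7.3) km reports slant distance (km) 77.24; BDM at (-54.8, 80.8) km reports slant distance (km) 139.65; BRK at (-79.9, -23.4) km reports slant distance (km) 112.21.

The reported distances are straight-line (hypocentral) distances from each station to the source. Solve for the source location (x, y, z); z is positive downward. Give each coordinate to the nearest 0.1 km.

Each station gives a sphere (x−x_i)² + (y−y_i)² + z² = d_i² (stations at z=0).
Subtracting the ISA sphere from MNV and BDM: z² cancels, leaving linear equations in x and y:
224.8 x − 151.0 y = 10409.78
-64.0 x − 4.0 y = -1676.09
Solving: x ≈ 27.901, y ≈ -27.401 km (keep extra digits for the depth step; rounded: 27.9, -27.4).
Then from the ISA sphere: z² = 125.18² − (x + 22.8)² − (y − 82.8)² with x = 27.901, y = -27.401, so z ≈ 30.906 ≈ 30.9 km.
Check against BRK (with the unrounded solution): distance 112.22 ≈ 112.21 km. ✓

x ≈ 27.9 km, y ≈ -27.4 km, depth ≈ 30.9 km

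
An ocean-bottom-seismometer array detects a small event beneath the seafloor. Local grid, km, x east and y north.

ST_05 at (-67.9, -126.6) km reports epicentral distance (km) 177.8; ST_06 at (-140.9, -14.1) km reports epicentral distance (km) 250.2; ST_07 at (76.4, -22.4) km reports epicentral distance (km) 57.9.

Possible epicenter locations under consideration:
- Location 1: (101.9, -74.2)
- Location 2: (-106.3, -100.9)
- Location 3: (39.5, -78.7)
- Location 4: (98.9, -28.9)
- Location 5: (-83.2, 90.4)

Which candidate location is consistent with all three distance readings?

Location 1

For each candidate, compare |candidate − station| to the reported distance:
Location 1: residuals ST_05 0.1, ST_06 0.1, ST_07 0.2 → max 0.2 km
Location 2: residuals ST_05 131.6, ST_06 156.8, ST_07 141.0 → max 156.8 km
Location 3: residuals ST_05 60.2, ST_06 58.6, ST_07 9.4 → max 60.2 km
Location 4: residuals ST_05 15.5, ST_06 9.9, ST_07 34.5 → max 34.5 km
Location 5: residuals ST_05 39.7, ST_06 130.8, ST_07 137.5 → max 137.5 km
Only Location 1 has all residuals ≈ 0.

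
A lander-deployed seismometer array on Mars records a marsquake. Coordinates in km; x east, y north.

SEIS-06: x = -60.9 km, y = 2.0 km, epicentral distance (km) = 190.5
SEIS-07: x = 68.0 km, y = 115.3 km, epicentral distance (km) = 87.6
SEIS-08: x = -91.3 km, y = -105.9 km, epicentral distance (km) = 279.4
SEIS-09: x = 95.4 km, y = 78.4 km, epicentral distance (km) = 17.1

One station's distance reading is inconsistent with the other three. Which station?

SEIS-07

Solve using three stations at a time. Using SEIS-06, SEIS-08, SEIS-09 (subtract circle equations pairwise → linear system) gives (x, y) ≈ (108.2, 89.7).
Distances from that point to each station vs reported:
  SEIS-06: calculated 190.5 vs reported 190.5 → residual 0.0 km
  SEIS-07: calculated 47.7 vs reported 87.6 → residual 39.9 km
  SEIS-08: calculated 279.4 vs reported 279.4 → residual 0.0 km
  SEIS-09: calculated 17.1 vs reported 17.1 → residual 0.0 km
SEIS-06, SEIS-08, SEIS-09 are mutually consistent (residuals ≈ 0); SEIS-07 is off by 39.9 km.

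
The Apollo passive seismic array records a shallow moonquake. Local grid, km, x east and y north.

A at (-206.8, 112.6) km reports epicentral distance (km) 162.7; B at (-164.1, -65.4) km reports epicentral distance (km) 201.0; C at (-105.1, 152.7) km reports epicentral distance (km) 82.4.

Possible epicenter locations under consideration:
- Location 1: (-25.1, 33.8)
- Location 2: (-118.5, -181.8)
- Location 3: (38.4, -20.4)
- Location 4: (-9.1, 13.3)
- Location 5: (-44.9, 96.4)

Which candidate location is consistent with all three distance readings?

Location 5

For each candidate, compare |candidate − station| to the reported distance:
Location 1: residuals A 35.4, B 30.2, C 60.9 → max 60.9 km
Location 2: residuals A 144.7, B 76.0, C 252.4 → max 252.4 km
Location 3: residuals A 116.2, B 6.4, C 142.4 → max 142.4 km
Location 4: residuals A 58.5, B 27.2, C 86.9 → max 86.9 km
Location 5: residuals A 0.0, B 0.0, C 0.0 → max 0.0 km
Only Location 5 has all residuals ≈ 0.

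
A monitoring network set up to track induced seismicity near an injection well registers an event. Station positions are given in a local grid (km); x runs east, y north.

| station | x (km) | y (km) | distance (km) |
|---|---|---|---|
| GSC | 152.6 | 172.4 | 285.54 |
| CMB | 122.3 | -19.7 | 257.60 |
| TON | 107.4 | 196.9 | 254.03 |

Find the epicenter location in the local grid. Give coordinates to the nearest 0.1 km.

(-116.5, 76.9)

Circle about each station: (x − 152.6)² + (y − 172.4)² = 285.54²; (x − 122.3)² + (y + 19.7)² = 257.60²; (x − 107.4)² + (y − 196.9)² = 254.03².
Subtracting pairs of circle equations eliminates x²+y² and gives linear equations (the radical axes):
-60.6 x − 384.2 y = -22487.81
-90.4 x + 49.0 y = 14297.70
Solving the 2×2 system: x ≈ -116.5, y ≈ 76.9 km.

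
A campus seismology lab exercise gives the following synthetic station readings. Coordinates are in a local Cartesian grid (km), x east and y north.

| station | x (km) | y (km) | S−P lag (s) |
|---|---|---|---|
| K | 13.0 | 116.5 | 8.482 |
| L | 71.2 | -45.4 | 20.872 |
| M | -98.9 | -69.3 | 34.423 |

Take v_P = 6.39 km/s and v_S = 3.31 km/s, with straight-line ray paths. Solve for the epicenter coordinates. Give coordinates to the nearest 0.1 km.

Distance from S−P lag: d = Δt · v_P v_S / (v_P − v_S) = Δt · (6.39·3.31)/(6.39−3.31) ≈ 6.8672·Δt.
So d_K = 58.25, d_L = 143.33, d_M = 236.39 km.
Circle about each station: (x − 13.0)² + (y − 116.5)² = 58.25²; (x − 71.2)² + (y + 45.4)² = 143.33²; (x + 98.9)² + (y + 69.3)² = 236.39².
Subtracting pairs of circle equations eliminates x²+y² and gives linear equations (the radical axes):
116.4 x − 323.8 y = -23761.08
-223.8 x − 371.6 y = -51644.72
Solving the 2×2 system: x ≈ 68.2, y ≈ 97.9 km.

(68.2, 97.9)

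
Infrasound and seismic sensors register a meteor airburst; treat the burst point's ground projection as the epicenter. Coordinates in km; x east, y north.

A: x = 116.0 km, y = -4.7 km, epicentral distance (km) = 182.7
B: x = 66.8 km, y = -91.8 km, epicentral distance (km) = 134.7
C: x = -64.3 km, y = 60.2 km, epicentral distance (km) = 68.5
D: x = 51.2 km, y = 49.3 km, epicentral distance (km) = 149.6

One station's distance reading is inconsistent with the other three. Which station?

C

Solve using three stations at a time. Using A, B, D (subtract circle equations pairwise → linear system) gives (x, y) ≈ (-61.1, -49.5).
Distances from that point to each station vs reported:
  A: calculated 182.7 vs reported 182.7 → residual 0.0 km
  B: calculated 134.7 vs reported 134.7 → residual 0.0 km
  C: calculated 109.8 vs reported 68.5 → residual 41.3 km
  D: calculated 149.6 vs reported 149.6 → residual 0.0 km
A, B, D are mutually consistent (residuals ≈ 0); C is off by 41.3 km.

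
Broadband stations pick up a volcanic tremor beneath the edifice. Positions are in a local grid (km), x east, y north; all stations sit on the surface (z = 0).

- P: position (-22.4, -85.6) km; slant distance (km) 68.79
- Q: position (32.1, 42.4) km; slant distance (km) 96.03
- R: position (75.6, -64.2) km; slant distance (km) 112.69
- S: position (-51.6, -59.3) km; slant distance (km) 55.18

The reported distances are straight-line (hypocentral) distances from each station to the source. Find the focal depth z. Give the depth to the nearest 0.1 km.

Each station gives a sphere (x−x_i)² + (y−y_i)² + z² = d_i² (stations at z=0).
Subtracting the P sphere from Q and R: z² cancels, leaving linear equations in x and y:
109.0 x + 256.0 y = -9490.65
196.0 x + 42.8 y = -5959.09
Solving: x ≈ -24.595, y ≈ -26.601 km (keep extra digits for the depth step; rounded: -24.6, -26.6).
Then from the P sphere: z² = 68.79² − (x + 22.4)² − (y + 85.6)² with x = -24.595, y = -26.601, so z ≈ 35.304 ≈ 35.3 km.

z ≈ 35.3 km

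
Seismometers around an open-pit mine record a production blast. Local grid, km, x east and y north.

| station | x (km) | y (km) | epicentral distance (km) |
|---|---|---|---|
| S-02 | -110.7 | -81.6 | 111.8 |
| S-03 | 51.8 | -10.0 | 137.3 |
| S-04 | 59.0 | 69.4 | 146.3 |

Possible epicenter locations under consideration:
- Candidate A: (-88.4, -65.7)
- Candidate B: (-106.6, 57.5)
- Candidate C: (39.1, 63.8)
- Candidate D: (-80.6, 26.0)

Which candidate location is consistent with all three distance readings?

For each candidate, compare |candidate − station| to the reported distance:
Candidate A: residuals S-02 84.4, S-03 13.6, S-04 53.6 → max 84.4 km
Candidate B: residuals S-02 27.4, S-03 34.9, S-04 19.7 → max 34.9 km
Candidate C: residuals S-02 97.0, S-03 62.4, S-04 125.6 → max 125.6 km
Candidate D: residuals S-02 0.1, S-03 0.1, S-04 0.1 → max 0.1 km
Only Candidate D has all residuals ≈ 0.

Candidate D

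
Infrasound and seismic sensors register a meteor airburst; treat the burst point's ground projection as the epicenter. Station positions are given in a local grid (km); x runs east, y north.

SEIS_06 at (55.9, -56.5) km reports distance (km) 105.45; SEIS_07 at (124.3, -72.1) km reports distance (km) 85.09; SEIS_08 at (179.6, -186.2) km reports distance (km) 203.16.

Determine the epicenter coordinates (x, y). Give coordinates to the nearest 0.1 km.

135.9 km east, 12.2 km north

Circle about each station: (x − 55.9)² + (y + 56.5)² = 105.45²; (x − 124.3)² + (y + 72.1)² = 85.09²; (x − 179.6)² + (y + 186.2)² = 203.16².
Subtracting pairs of circle equations eliminates x²+y² and gives linear equations (the radical axes):
136.8 x − 31.2 y = 18211.23
247.4 x − 259.4 y = 30455.26
Solving the 2×2 system: x ≈ 135.9, y ≈ 12.2 km.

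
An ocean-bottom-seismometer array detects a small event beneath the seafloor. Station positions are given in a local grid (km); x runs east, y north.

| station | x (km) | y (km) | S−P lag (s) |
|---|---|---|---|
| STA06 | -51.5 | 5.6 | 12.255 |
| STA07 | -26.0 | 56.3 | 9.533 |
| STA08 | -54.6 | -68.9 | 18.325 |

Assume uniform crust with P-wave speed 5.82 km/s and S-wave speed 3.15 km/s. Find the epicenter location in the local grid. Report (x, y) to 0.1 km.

Distance from S−P lag: d = Δt · v_P v_S / (v_P − v_S) = Δt · (5.82·3.15)/(5.82−3.15) ≈ 6.8663·Δt.
So d_STA06 = 84.15, d_STA07 = 65.46, d_STA08 = 125.82 km.
Circle about each station: (x + 51.5)² + (y − 5.6)² = 84.15²; (x + 26.0)² + (y − 56.3)² = 65.46²; (x + 54.6)² + (y + 68.9)² = 125.82².
Subtracting the STA06 equation from the STA07 and STA08 equations removes the quadratic terms:
51.0 x + 101.4 y = 3958.29
-6.2 x − 149.0 y = -3704.69
Solving the 2×2 system: x ≈ 30.7, y ≈ 23.6 km.

x ≈ 30.7 km, y ≈ 23.6 km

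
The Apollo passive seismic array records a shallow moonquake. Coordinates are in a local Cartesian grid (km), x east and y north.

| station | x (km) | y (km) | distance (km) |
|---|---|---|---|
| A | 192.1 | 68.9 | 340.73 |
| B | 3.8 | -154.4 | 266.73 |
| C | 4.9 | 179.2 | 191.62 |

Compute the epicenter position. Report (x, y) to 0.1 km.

x ≈ -148.6 km, y ≈ 64.5 km

Circle about each station: (x − 192.1)² + (y − 68.9)² = 340.73²; (x − 3.8)² + (y + 154.4)² = 266.73²; (x − 4.9)² + (y − 179.2)² = 191.62².
Subtracting pairs of circle equations eliminates x²+y² and gives linear equations (the radical axes):
-376.6 x − 446.6 y = 27156.22
-374.4 x + 220.6 y = 69865.74
Solving the 2×2 system: x ≈ -148.6, y ≈ 64.5 km.
Check against A (with the unrounded x, y): √((x − 192.1)²+(y − 68.9)²) = 340.73 ≈ 340.73 km. ✓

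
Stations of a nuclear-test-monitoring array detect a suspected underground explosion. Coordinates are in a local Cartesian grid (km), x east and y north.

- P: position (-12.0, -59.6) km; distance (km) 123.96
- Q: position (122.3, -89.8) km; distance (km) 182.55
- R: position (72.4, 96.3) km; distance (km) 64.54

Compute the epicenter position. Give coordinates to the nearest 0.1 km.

(18.7, 60.5)

Circle about each station: (x + 12.0)² + (y + 59.6)² = 123.96²; (x − 122.3)² + (y + 89.8)² = 182.55²; (x − 72.4)² + (y − 96.3)² = 64.54².
Subtracting pairs of circle equations eliminates x²+y² and gives linear equations (the radical axes):
268.6 x − 60.4 y = 1366.75
168.8 x + 311.8 y = 22019.96
Solving the 2×2 system: x ≈ 18.7, y ≈ 60.5 km.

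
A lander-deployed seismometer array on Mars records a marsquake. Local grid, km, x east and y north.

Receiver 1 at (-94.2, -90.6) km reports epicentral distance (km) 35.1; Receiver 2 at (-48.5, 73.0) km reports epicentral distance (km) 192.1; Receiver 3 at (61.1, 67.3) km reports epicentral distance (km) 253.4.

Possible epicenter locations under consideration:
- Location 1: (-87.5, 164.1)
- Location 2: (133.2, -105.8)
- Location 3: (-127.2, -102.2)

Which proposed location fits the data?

Location 3

For each candidate, compare |candidate − station| to the reported distance:
Location 1: residuals Receiver 1 219.7, Receiver 2 93.0, Receiver 3 76.1 → max 219.7 km
Location 2: residuals Receiver 1 192.8, Receiver 2 62.8, Receiver 3 65.9 → max 192.8 km
Location 3: residuals Receiver 1 0.1, Receiver 2 0.0, Receiver 3 0.0 → max 0.1 km
Only Location 3 has all residuals ≈ 0.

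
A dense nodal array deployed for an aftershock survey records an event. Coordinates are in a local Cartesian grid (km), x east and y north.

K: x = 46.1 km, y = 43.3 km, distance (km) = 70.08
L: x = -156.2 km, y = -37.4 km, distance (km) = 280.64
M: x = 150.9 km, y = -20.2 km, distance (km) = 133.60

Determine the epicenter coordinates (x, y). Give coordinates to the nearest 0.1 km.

89.4 km east, 98.4 km north

Circle about each station: (x − 46.1)² + (y − 43.3)² = 70.08²; (x + 156.2)² + (y + 37.4)² = 280.64²; (x − 150.9)² + (y + 20.2)² = 133.60².
Subtracting pairs of circle equations eliminates x²+y² and gives linear equations (the radical axes):
-404.6 x − 161.4 y = -52050.50
209.6 x − 127.0 y = 6241.00
Solving the 2×2 system: x ≈ 89.4, y ≈ 98.4 km.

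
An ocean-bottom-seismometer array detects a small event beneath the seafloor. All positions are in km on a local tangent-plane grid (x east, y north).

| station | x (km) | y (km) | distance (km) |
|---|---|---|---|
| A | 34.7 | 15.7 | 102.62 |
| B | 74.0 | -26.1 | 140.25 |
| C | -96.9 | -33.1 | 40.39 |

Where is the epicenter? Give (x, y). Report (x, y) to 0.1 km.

x ≈ -65.1 km, y ≈ -8.2 km

Circle about each station: (x − 34.7)² + (y − 15.7)² = 102.62²; (x − 74.0)² + (y + 26.1)² = 140.25²; (x + 96.9)² + (y + 33.1)² = 40.39².
Subtracting the A equation from the B and C equations removes the quadratic terms:
78.6 x − 83.6 y = -4432.57
-263.2 x − 97.6 y = 17934.15
Solving the 2×2 system: x ≈ -65.1, y ≈ -8.2 km.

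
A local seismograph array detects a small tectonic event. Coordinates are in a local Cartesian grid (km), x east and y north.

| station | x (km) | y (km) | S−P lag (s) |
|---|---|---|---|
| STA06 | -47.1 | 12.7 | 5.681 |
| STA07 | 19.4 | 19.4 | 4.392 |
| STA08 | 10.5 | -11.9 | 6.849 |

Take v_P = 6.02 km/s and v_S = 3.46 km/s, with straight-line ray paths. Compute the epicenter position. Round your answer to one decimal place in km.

(-9.8, 40.0)

Distance from S−P lag: d = Δt · v_P v_S / (v_P − v_S) = Δt · (6.02·3.46)/(6.02−3.46) ≈ 8.1364·Δt.
So d_STA06 = 46.22, d_STA07 = 35.74, d_STA08 = 55.73 km.
Circle about each station: (x + 47.1)² + (y − 12.7)² = 46.22²; (x − 19.4)² + (y − 19.4)² = 35.74²; (x − 10.5)² + (y + 11.9)² = 55.73².
Subtracting the STA06 equation from the STA07 and STA08 equations removes the quadratic terms:
133.0 x + 13.4 y = -768.04
115.2 x − 49.2 y = -3097.38
Solving the 2×2 system: x ≈ -9.8, y ≈ 40.0 km.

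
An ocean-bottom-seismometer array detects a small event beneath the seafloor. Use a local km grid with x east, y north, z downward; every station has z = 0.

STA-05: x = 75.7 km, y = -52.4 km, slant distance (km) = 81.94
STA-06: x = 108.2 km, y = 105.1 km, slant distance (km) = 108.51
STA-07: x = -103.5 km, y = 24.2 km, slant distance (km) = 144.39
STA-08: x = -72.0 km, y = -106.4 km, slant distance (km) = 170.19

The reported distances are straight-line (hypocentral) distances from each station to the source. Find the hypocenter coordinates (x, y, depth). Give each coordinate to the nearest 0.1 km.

(40.5, 20.9, 10.1)

Each station gives a sphere (x−x_i)² + (y−y_i)² + z² = d_i² (stations at z=0).
Subtracting the STA-05 sphere from STA-06 and STA-07: z² cancels, leaving linear equations in x and y:
65.0 x + 315.0 y = 9216.74
-358.4 x + 153.2 y = -11312.67
Solving: x ≈ 40.499, y ≈ 20.903 km (keep extra digits for the depth step; rounded: 40.5, 20.9).
Then from the STA-05 sphere: z² = 81.94² − (x − 75.7)² − (y + 52.4)² with x = 40.499, y = 20.903, so z ≈ 10.086 ≈ 10.1 km.
Check against STA-08 (with the unrounded solution): distance 170.19 ≈ 170.19 km. ✓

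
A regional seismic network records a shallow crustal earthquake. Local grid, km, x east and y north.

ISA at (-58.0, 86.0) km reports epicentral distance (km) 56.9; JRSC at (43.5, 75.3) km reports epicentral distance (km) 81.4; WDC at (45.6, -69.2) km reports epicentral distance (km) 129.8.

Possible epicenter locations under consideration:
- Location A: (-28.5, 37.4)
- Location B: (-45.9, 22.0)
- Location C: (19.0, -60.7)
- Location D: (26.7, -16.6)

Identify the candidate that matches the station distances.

Location A

For each candidate, compare |candidate − station| to the reported distance:
Location A: residuals ISA 0.0, JRSC 0.0, WDC 0.0 → max 0.0 km
Location B: residuals ISA 8.2, JRSC 22.7, WDC 0.6 → max 22.7 km
Location C: residuals ISA 108.8, JRSC 56.8, WDC 101.9 → max 108.8 km
Location D: residuals ISA 76.1, JRSC 12.0, WDC 73.9 → max 76.1 km
Only Location A has all residuals ≈ 0.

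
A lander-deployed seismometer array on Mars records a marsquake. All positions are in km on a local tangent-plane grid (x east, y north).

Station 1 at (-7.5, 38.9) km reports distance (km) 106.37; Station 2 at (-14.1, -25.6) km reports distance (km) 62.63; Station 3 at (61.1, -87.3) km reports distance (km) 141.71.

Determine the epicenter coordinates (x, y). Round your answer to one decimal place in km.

-73.9 km east, -44.2 km north

Circle about each station: (x + 7.5)² + (y − 38.9)² = 106.37²; (x + 14.1)² + (y + 25.6)² = 62.63²; (x − 61.1)² + (y + 87.3)² = 141.71².
Subtracting pairs of circle equations eliminates x²+y² and gives linear equations (the radical axes):
-13.2 x − 129.0 y = 6676.77
137.2 x − 252.4 y = 1017.89
Solving the 2×2 system: x ≈ -73.9, y ≈ -44.2 km.
Check against Station 1 (with the unrounded x, y): √((x + 7.5)²+(y − 38.9)²) = 106.36 ≈ 106.37 km. ✓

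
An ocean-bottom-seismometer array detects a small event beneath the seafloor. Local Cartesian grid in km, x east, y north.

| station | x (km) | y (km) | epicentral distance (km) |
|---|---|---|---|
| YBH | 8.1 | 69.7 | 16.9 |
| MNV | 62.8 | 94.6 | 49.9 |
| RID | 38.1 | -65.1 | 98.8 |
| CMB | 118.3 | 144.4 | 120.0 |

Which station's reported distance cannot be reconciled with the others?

RID

Solve using three stations at a time. Using YBH, MNV, CMB (subtract circle equations pairwise → linear system) gives (x, y) ≈ (13.8, 85.5).
Distances from that point to each station vs reported:
  YBH: calculated 16.8 vs reported 16.9 → residual 0.1 km
  MNV: calculated 49.9 vs reported 49.9 → residual 0.0 km
  RID: calculated 152.5 vs reported 98.8 → residual 53.7 km
  CMB: calculated 120.0 vs reported 120.0 → residual 0.0 km
YBH, MNV, CMB are mutually consistent (residuals ≈ 0); RID is off by 53.7 km.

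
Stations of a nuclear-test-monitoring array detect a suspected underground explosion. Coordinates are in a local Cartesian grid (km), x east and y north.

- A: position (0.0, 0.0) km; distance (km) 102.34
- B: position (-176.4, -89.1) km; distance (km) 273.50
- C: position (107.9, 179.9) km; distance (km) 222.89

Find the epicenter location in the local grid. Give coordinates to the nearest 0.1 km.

Circle about each station: x² + y² = 102.34²; (x + 176.4)² + (y + 89.1)² = 273.50²; (x − 107.9)² + (y − 179.9)² = 222.89².
Subtracting pairs of circle equations eliminates x²+y² and gives linear equations (the radical axes):
-352.8 x − 178.2 y = -25273.00
215.8 x + 359.8 y = 4799.94
Solving the 2×2 system: x ≈ 93.1, y ≈ -42.5 km.

(93.1, -42.5)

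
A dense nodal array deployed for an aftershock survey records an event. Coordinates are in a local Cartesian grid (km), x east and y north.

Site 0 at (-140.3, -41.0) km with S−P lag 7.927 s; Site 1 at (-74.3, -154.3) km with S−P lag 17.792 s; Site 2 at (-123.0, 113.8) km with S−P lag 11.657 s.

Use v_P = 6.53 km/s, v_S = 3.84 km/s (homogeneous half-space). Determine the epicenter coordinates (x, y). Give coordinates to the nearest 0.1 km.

Distance from S−P lag: d = Δt · v_P v_S / (v_P − v_S) = Δt · (6.53·3.84)/(6.53−3.84) ≈ 9.3216·Δt.
So d_Site 0 = 73.89, d_Site 1 = 165.85, d_Site 2 = 108.66 km.
Circle about each station: (x + 140.3)² + (y + 41.0)² = 73.89²; (x + 74.3)² + (y + 154.3)² = 165.85²; (x + 123.0)² + (y − 113.8)² = 108.66².
Subtracting pairs of circle equations eliminates x²+y² and gives linear equations (the radical axes):
132.0 x − 226.6 y = -14082.60
34.6 x + 309.6 y = 367.09
Solving the 2×2 system: x ≈ -87.8, y ≈ 11.0 km.

(-87.8, 11.0)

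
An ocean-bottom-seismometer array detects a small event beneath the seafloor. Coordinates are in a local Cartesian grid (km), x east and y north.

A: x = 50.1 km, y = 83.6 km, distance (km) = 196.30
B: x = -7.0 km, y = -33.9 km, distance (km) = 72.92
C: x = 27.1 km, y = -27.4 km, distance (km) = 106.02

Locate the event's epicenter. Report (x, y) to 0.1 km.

(-68.8, -72.6)

Circle about each station: (x − 50.1)² + (y − 83.6)² = 196.30²; (x + 7.0)² + (y + 33.9)² = 72.92²; (x − 27.1)² + (y + 27.4)² = 106.02².
Subtracting the A equation from the B and C equations removes the quadratic terms:
-114.2 x − 235.0 y = 24915.60
-46.0 x − 222.0 y = 19279.65
Solving the 2×2 system: x ≈ -68.8, y ≈ -72.6 km.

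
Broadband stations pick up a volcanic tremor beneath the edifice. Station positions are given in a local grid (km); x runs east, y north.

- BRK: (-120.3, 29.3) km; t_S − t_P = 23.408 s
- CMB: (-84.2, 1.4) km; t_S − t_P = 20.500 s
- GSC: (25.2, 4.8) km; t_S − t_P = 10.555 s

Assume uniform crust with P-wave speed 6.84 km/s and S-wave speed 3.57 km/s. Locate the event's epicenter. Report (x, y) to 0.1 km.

46.8 km east, 80.6 km north

Distance from S−P lag: d = Δt · v_P v_S / (v_P − v_S) = Δt · (6.84·3.57)/(6.84−3.57) ≈ 7.4675·Δt.
So d_BRK = 174.80, d_CMB = 153.08, d_GSC = 78.82 km.
Circle about each station: (x + 120.3)² + (y − 29.3)² = 174.80²; (x + 84.2)² + (y − 1.4)² = 153.08²; (x − 25.2)² + (y − 4.8)² = 78.82².
Subtracting pairs of circle equations eliminates x²+y² and gives linear equations (the radical axes):
72.2 x − 55.8 y = -1117.43
291.0 x − 49.0 y = 9669.95
Solving the 2×2 system: x ≈ 46.8, y ≈ 80.6 km.
Check against BRK (with the unrounded x, y): √((x + 120.3)²+(y − 29.3)²) = 174.79 ≈ 174.80 km. ✓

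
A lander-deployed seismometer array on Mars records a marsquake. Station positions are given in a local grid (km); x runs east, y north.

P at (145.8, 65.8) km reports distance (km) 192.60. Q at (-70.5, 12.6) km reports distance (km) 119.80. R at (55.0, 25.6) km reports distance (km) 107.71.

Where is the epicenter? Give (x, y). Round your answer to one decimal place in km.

Circle about each station: (x − 145.8)² + (y − 65.8)² = 192.60²; (x + 70.5)² + (y − 12.6)² = 119.80²; (x − 55.0)² + (y − 25.6)² = 107.71².
Subtracting the P equation from the Q and R equations removes the quadratic terms:
-432.6 x − 106.4 y = 2284.45
-181.6 x − 80.4 y = 3586.40
Solving the 2×2 system: x ≈ 12.8, y ≈ -73.5 km.
Check against P (with the unrounded x, y): √((x − 145.8)²+(y − 65.8)²) = 192.61 ≈ 192.60 km. ✓

x ≈ 12.8 km, y ≈ -73.5 km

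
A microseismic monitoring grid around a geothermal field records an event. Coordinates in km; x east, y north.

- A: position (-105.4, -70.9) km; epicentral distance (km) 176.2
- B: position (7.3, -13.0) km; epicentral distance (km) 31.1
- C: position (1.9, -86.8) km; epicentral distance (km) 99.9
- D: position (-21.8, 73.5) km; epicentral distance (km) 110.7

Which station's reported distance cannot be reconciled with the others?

Solve using three stations at a time. Using A, C, D (subtract circle equations pairwise → linear system) gives (x, y) ≈ (57.5, -3.8).
Distances from that point to each station vs reported:
  A: calculated 176.2 vs reported 176.2 → residual 0.0 km
  B: calculated 51.1 vs reported 31.1 → residual 20.0 km
  C: calculated 100.0 vs reported 99.9 → residual 0.1 km
  D: calculated 110.7 vs reported 110.7 → residual 0.0 km
A, C, D are mutually consistent (residuals ≈ 0); B is off by 20.0 km.

B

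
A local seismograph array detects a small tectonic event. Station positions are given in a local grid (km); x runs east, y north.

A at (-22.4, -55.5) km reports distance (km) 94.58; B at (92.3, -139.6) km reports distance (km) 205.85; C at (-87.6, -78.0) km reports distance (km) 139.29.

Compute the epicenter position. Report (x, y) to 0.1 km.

(-11.1, 38.4)

Circle about each station: (x + 22.4)² + (y + 55.5)² = 94.58²; (x − 92.3)² + (y + 139.6)² = 205.85²; (x + 87.6)² + (y + 78.0)² = 139.29².
Subtracting the A equation from the B and C equations removes the quadratic terms:
229.4 x − 168.2 y = -9003.41
-130.4 x − 45.0 y = -280.58
Solving the 2×2 system: x ≈ -11.1, y ≈ 38.4 km.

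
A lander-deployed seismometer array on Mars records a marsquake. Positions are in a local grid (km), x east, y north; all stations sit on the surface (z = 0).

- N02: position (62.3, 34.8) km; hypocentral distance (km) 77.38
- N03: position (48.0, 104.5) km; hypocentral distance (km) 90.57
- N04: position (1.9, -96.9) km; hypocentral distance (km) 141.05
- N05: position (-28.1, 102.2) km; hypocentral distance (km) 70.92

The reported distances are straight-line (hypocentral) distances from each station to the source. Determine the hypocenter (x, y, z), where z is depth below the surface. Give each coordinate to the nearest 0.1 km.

Each station gives a sphere (x−x_i)² + (y−y_i)² + z² = d_i² (stations at z=0).
Subtracting the N02 sphere from N03 and N04: z² cancels, leaving linear equations in x and y:
-28.6 x + 139.4 y = 5916.66
-120.8 x − 263.4 y = -9606.55
Solving: x ≈ -8.998, y ≈ 40.598 km (keep extra digits for the depth step; rounded: -9.0, 40.6).
Then from the N02 sphere: z² = 77.38² − (x − 62.3)² − (y − 34.8)² with x = -8.998, y = 40.598, so z ≈ 29.507 ≈ 29.5 km.

(-9.0, 40.6, 29.5)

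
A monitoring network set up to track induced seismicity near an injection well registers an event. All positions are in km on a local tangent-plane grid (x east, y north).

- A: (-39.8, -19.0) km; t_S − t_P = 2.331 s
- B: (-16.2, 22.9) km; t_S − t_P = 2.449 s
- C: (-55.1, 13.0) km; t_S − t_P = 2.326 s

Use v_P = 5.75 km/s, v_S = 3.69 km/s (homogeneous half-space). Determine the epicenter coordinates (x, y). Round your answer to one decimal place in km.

x ≈ -32.9 km, y ≈ 4.0 km

Distance from S−P lag: d = Δt · v_P v_S / (v_P − v_S) = Δt · (5.75·3.69)/(5.75−3.69) ≈ 10.2998·Δt.
So d_A = 24.01, d_B = 25.22, d_C = 23.96 km.
Circle about each station: (x + 39.8)² + (y + 19.0)² = 24.01²; (x + 16.2)² + (y − 22.9)² = 25.22²; (x + 55.1)² + (y − 13.0)² = 23.96².
Subtracting the A equation from the B and C equations removes the quadratic terms:
47.2 x + 83.8 y = -1217.76
-30.6 x + 64.0 y = 1262.37
Solving the 2×2 system: x ≈ -32.9, y ≈ 4.0 km.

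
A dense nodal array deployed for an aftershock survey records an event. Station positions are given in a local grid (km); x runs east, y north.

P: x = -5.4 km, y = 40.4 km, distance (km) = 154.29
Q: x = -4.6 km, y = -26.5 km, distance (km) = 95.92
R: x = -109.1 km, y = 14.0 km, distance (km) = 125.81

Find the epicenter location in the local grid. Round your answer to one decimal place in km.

Circle about each station: (x + 5.4)² + (y − 40.4)² = 154.29²; (x + 4.6)² + (y + 26.5)² = 95.92²; (x + 109.1)² + (y − 14.0)² = 125.81².
Subtracting the P equation from the Q and R equations removes the quadratic terms:
1.6 x − 133.8 y = 13666.85
-207.4 x − 52.8 y = 18414.74
Solving the 2×2 system: x ≈ -62.6, y ≈ -102.9 km.

(-62.6, -102.9)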